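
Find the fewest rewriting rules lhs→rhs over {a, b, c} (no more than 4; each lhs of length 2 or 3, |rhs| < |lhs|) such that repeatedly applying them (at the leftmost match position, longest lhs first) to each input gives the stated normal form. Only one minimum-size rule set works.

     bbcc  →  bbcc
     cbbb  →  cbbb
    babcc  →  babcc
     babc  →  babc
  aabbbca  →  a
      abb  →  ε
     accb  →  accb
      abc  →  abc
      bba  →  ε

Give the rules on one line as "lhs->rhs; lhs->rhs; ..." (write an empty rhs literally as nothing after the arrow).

  | bbcc
  | cbbb
  | babcc
  | babc

abb->; bba->; bca->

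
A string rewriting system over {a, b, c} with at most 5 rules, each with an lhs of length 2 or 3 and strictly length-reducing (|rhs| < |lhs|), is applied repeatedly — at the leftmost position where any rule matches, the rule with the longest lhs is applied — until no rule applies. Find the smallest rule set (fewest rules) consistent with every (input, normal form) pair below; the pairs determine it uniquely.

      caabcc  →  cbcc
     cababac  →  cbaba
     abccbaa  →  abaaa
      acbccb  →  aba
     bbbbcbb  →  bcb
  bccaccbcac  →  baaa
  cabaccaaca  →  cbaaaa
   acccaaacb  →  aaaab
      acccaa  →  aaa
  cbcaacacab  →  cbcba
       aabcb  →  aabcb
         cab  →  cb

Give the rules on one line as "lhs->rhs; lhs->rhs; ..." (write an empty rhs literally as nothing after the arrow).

  | caabcc => cabcc => cbcc
  | cababac => cbabac => cbaba
  | abccbaa => abbaaa => abaaa
  | acbccb => abccb => abba => aba

ac->a; bb->b; ca->c; ccb->ba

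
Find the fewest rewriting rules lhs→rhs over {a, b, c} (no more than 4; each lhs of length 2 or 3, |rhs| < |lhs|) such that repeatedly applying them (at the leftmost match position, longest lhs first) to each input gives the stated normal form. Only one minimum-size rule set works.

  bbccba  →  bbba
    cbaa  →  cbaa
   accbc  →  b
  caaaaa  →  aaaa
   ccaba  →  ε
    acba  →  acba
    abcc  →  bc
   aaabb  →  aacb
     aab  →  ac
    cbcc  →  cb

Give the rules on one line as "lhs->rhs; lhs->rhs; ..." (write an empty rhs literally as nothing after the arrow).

ab->c; abc->b; ca->; cc->

  | bbccba => bbba
  | cbaa
  | accbc => abc => b
  | caaaaa => aaaa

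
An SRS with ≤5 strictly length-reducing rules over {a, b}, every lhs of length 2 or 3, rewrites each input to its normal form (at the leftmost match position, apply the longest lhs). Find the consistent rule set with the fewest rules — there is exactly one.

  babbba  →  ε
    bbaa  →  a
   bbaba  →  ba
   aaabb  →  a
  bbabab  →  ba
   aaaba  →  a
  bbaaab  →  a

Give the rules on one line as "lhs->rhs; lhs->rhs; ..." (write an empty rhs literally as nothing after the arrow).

aa->a; ab->a; baa->; bba->

  | babbba => babba => baba => baa => ε
  | bbaa => a
  | bbaba => ba
  | aaabb => aabb => abb => ab => a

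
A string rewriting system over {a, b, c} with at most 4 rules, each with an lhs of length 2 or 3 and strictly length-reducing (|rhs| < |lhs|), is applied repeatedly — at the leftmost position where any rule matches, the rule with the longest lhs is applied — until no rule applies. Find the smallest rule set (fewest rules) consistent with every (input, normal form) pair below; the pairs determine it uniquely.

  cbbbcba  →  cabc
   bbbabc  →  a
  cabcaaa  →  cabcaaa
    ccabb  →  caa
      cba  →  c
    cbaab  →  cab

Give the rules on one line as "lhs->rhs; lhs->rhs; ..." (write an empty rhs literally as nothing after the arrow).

  | cbbbcba => cabcba => cabcc => cabc
  | bbbabc => ababc => acbc => a
  | cabcaaa
  | ccabb => cabb => caa

ba->c; bb->a; cbc->; cc->c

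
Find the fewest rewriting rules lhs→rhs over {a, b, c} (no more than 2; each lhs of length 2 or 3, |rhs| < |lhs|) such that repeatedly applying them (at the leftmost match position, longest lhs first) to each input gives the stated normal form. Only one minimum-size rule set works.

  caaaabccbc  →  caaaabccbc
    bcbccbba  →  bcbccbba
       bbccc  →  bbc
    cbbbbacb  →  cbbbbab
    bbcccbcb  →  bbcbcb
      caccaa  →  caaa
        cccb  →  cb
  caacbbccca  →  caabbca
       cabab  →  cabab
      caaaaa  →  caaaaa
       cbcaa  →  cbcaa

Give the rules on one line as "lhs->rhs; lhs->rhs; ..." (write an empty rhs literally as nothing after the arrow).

  | caaaabccbc
  | bcbccbba
  | bbccc => bbc
  | cbbbbacb => cbbbbab

ac->a; ccc->c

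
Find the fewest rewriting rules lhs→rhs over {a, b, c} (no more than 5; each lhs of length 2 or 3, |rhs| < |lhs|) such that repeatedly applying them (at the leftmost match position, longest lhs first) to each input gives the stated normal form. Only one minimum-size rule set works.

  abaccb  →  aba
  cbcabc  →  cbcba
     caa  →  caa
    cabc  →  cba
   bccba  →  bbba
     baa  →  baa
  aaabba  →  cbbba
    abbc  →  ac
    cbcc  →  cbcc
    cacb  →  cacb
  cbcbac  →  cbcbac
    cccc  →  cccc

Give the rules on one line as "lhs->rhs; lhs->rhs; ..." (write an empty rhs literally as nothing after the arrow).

  | abaccb => ababb => aba
  | cbcabc => cbcba
  | caa
  | cabc => cba

aaa->cb; abb->a; abc->ba; ccb->bb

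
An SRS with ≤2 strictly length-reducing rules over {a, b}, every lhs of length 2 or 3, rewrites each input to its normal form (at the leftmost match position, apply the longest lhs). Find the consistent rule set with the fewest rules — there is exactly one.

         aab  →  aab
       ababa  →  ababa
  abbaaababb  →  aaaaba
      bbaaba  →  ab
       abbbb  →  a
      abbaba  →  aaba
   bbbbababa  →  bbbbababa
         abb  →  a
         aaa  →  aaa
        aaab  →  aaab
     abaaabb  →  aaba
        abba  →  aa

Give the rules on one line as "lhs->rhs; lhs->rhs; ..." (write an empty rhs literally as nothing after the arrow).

  | aab
  | ababa
  | abbaaababb => aaaababb => aaaaba
  | bbaaba => babba => baa => ab

abb->a; baa->ab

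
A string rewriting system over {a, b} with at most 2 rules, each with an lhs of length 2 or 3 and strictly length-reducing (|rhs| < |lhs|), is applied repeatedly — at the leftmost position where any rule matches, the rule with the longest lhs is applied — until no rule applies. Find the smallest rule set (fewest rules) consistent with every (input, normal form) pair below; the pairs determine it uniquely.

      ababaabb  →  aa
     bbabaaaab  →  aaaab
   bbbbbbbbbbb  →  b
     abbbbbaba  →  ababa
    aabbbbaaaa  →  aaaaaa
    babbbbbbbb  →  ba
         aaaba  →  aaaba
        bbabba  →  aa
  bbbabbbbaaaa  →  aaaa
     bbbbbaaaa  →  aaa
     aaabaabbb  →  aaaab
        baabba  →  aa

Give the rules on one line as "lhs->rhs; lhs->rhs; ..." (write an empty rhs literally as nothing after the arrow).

  | ababaabb => abaabb => aabb => aa
  | bbabaaaab => abaaaab => aaaab
  | bbbbbbbbbbb => bbbbbbbbb => bbbbbbb => bbbbb => bbb => b
  | abbbbbaba => abbbaba => ababa

baa->a; bb->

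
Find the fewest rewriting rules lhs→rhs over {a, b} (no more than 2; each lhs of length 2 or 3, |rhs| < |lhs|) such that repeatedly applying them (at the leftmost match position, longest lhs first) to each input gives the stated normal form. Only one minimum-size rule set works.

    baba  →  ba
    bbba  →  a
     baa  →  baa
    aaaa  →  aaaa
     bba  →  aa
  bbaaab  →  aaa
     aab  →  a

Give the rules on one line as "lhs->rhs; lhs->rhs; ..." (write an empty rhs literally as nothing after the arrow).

  | baba => ba
  | bbba => aba => a
  | baa
  | aaaa

ab->; bb->a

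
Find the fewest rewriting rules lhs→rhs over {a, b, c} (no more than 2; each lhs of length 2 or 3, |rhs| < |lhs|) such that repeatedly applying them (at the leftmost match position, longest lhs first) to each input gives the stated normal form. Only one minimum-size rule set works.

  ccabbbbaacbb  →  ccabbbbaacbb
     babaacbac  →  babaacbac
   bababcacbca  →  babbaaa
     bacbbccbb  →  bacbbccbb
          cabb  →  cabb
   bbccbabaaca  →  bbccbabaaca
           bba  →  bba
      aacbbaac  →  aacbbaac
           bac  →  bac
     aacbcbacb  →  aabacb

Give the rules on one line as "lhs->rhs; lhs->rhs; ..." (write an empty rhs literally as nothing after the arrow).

abc->ba; cbc->

  | ccabbbbaacbb
  | babaacbac
  | bababcacbca => babbaacbca => babbaaa
  | bacbbccbb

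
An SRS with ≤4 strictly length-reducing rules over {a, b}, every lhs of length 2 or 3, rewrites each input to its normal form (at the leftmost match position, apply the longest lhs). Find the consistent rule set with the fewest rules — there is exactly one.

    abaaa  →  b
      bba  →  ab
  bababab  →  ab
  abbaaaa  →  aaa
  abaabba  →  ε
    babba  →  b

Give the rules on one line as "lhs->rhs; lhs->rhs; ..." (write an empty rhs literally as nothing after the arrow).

  | abaaa => bbaa => aba => bb => b
  | bba => ab
  | bababab => bbbbab => bbbab => bbab => abb => ab
  | abbaaaa => aabaaa => aaa

aab->; aba->bb; bb->b; bba->ab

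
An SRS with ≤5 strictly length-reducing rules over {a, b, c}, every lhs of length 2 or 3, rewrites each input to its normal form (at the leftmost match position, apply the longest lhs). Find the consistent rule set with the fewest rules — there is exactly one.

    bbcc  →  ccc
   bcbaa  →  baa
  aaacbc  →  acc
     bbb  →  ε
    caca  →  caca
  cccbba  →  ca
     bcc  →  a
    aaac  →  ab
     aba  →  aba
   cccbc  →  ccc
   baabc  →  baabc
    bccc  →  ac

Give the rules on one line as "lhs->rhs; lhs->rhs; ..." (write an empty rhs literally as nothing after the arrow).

aac->b; bb->c; bcc->a; cb->

  | bbcc => ccc
  | bcbaa => baa
  | aaacbc => abbc => acc
  | bbb => cb => ε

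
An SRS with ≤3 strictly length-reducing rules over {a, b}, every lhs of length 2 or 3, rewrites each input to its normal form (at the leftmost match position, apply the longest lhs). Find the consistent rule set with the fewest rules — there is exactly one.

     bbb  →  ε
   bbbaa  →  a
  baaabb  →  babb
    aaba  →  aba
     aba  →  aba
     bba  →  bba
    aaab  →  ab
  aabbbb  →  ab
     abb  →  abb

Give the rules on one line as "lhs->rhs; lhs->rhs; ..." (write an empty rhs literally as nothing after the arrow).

aa->a; bbb->

  | bbb => ε
  | bbbaa => aa => a
  | baaabb => baabb => babb
  | aaba => aba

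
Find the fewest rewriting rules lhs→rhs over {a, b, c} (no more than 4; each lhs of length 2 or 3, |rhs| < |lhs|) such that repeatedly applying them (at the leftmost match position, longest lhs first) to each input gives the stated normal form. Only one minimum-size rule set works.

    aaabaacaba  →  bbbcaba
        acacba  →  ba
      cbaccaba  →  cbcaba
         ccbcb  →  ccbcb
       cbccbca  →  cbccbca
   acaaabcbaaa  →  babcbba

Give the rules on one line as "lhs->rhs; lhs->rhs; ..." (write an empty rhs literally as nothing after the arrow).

aa->b; abb->bb; ac->

  | aaabaacaba => babaacaba => babbcaba => bbbcaba
  | acacba => acba => ba
  | cbaccaba => cbcaba
  | ccbcb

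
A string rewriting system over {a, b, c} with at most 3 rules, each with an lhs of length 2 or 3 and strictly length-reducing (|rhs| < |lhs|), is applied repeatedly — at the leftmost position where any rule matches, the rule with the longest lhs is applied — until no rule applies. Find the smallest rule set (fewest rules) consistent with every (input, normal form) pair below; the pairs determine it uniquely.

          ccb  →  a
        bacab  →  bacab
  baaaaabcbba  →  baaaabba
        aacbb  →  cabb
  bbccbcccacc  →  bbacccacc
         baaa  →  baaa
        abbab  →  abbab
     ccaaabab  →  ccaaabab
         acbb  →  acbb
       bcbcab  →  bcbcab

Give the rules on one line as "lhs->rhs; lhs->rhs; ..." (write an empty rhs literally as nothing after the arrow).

  | ccb => a
  | bacab
  | baaaaabcbba => baaaabba
  | aacbb => cabb

aac->ca; abc->; ccb->a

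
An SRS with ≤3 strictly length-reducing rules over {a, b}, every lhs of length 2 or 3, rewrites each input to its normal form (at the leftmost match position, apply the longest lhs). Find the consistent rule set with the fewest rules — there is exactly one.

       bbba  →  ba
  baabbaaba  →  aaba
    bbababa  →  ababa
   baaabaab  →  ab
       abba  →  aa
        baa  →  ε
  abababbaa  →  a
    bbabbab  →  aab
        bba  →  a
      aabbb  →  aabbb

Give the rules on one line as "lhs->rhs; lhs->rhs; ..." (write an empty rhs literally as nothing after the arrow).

baa->; bba->a

  | bbba => ba
  | baabbaaba => bbaaba => aaba
  | bbababa => ababa
  | baaabaab => abaab => ab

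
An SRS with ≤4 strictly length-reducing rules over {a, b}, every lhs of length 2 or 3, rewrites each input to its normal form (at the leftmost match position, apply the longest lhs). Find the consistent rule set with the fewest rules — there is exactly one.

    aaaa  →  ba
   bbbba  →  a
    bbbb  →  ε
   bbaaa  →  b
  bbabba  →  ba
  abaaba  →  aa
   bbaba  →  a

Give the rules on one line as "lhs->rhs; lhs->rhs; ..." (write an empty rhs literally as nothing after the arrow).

  | aaaa => ba
  | bbbba => bba => a
  | bbbb => bb => ε
  | bbaaa => aaa => b

aaa->b; ab->; bb->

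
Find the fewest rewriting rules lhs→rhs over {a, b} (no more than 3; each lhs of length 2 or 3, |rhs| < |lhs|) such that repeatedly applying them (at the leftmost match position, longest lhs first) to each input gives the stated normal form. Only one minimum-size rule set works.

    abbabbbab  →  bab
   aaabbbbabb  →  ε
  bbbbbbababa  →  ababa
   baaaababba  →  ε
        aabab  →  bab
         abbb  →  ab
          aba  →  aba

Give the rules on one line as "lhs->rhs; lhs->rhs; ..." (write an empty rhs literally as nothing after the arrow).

  | abbabbbab => aabbbab => bbbab => bab
  | aaabbbbabb => abbbbabb => abbabb => aabb => bb => ε
  | bbbbbbababa => bbbbababa => bbababa => ababa
  | baaaababba => baababba => bbabba => abba => aa => ε

aa->; bb->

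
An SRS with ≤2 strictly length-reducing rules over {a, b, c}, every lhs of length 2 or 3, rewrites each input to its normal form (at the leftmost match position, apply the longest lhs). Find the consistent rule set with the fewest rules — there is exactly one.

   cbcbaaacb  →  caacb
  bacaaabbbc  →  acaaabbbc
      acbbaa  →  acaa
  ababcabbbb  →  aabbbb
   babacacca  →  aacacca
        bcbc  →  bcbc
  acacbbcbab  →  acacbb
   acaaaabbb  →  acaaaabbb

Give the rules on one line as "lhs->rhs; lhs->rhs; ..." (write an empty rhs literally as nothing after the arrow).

  | cbcbaaacb => cbcaaacb => caacb
  | bacaaabbbc => acaaabbbc
  | acbbaa => acbaa => acaa
  | ababcabbbb => aabcabbbb => aabbbb

ba->a; bca->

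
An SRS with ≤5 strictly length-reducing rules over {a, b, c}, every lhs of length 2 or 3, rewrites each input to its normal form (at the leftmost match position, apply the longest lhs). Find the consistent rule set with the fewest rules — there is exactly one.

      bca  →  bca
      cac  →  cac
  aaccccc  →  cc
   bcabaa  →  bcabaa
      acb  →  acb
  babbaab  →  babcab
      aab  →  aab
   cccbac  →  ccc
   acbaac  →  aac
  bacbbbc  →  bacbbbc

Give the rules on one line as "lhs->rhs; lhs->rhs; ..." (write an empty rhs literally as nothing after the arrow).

acc->ca; bba->bc; caa->c; cba->

  | bca
  | cac
  | aaccccc => acaccc => accac => caac => cc
  | bcabaa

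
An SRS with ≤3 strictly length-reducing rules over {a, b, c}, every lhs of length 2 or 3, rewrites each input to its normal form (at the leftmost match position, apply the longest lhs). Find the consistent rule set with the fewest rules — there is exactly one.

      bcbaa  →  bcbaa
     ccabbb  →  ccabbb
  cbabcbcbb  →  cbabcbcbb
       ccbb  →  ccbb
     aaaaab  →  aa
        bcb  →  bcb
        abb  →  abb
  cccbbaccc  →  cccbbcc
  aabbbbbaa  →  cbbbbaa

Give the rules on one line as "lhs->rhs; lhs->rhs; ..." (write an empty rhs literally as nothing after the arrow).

aab->c; ac->

  | bcbaa
  | ccabbb
  | cbabcbcbb
  | ccbb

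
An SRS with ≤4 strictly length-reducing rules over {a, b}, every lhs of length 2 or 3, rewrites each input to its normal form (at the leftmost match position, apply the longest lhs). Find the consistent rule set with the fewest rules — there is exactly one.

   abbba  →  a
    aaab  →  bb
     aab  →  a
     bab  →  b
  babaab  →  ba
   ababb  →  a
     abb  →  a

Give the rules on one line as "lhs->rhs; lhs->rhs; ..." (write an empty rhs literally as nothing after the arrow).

aaa->b; ab->; abb->a

  | abbba => aba => a
  | aaab => bb
  | aab => a
  | bab => b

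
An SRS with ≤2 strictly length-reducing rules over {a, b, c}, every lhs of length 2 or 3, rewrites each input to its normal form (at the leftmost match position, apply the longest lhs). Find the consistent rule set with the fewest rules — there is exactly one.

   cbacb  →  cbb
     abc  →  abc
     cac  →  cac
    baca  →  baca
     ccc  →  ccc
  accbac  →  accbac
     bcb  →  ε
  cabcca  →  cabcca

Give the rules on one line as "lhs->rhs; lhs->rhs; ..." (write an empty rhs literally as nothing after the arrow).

acb->b; bcb->

  | cbacb => cbb
  | abc
  | cac
  | baca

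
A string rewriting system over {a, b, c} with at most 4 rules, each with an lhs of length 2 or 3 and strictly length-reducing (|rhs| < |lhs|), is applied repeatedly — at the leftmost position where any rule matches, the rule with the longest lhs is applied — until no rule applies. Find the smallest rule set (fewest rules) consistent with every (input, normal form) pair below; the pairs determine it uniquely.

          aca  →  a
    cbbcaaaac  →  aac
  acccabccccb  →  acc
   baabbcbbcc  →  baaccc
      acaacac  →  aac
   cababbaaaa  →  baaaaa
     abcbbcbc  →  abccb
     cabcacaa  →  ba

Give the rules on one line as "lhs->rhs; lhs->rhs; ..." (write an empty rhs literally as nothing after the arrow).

  | aca => a
  | cbbcaaaac => ccaaaac => caaac => aac
  | acccabccccb => accbccccb => accbcccb => accbccb => accbcb => accbb => acc
  | baabbcbbcc => baacbbcc => baaccc

bb->; ca->; cbc->cb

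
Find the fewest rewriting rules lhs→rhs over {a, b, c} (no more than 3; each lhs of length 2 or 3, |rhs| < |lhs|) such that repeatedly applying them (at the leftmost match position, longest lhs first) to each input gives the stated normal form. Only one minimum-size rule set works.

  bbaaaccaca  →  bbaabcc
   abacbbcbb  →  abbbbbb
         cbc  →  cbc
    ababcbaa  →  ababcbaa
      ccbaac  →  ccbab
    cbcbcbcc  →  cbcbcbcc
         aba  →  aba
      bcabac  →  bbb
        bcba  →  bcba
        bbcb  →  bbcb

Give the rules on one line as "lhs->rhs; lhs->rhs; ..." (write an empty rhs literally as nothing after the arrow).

  | bbaaaccaca => bbaabcaca => bbaabcca => bbaabcc
  | abacbbcbb => abbbbcbb => abbbbbb
  | cbc
  | ababcbaa

ac->b; ca->c; cbb->bb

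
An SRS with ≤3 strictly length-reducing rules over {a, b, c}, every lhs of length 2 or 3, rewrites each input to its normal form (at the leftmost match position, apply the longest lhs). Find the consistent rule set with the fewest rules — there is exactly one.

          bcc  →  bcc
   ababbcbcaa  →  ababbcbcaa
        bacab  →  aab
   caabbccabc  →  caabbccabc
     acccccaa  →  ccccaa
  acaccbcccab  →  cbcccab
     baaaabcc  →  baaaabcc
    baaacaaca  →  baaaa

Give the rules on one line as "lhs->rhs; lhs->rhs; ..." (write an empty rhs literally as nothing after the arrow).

  | bcc
  | ababbcbcaa
  | bacab => aab
  | caabbccabc

ac->; bac->a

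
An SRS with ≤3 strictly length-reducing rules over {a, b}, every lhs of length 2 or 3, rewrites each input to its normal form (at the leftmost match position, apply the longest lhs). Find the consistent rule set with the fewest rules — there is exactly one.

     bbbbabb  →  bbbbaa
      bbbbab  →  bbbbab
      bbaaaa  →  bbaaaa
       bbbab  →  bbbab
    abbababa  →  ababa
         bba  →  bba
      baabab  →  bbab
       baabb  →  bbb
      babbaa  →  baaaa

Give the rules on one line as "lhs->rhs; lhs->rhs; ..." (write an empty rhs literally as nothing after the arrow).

aab->b; abb->aa

  | bbbbabb => bbbbaa
  | bbbbab
  | bbaaaa
  | bbbab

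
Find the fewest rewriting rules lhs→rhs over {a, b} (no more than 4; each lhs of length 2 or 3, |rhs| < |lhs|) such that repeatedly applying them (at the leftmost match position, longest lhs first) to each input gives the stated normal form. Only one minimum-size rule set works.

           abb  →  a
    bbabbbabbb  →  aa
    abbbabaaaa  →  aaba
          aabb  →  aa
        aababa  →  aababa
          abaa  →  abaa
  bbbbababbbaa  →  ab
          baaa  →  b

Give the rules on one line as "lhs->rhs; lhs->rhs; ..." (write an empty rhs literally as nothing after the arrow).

aaa->; bb->; bbb->bb

  | abb => a
  | bbabbbabbb => abbbabbb => abbabbb => aabbb => aabb => aa
  | abbbabaaaa => abbabaaaa => aabaaaa => aaba
  | aabb => aa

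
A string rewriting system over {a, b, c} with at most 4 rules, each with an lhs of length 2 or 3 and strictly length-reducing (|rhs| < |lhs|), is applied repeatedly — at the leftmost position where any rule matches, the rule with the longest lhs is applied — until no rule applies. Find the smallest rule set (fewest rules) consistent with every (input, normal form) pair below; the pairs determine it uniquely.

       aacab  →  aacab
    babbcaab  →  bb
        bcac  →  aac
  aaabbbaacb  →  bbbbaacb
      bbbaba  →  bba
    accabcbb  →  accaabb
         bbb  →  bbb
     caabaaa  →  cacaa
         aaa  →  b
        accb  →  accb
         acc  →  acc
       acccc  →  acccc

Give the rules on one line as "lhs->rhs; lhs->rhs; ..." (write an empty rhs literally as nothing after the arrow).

aaa->b; aba->c; bc->a

  | aacab
  | babbcaab => babaaab => bcaab => aaab => bb
  | bcac => aac
  | aaabbbaacb => bbbbaacb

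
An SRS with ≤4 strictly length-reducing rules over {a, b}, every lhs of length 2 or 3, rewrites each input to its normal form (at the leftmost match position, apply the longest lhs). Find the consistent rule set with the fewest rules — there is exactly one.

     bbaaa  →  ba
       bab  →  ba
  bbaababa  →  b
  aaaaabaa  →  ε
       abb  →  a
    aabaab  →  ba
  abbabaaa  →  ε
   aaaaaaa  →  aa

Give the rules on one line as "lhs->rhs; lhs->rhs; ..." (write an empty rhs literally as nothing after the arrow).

  | bbaaa => ba
  | bab => ba
  | bbaababa => bbaba => bbaa => b
  | aaaaabaa => baabaa => baa => ε

aaa->b; ab->a; baa->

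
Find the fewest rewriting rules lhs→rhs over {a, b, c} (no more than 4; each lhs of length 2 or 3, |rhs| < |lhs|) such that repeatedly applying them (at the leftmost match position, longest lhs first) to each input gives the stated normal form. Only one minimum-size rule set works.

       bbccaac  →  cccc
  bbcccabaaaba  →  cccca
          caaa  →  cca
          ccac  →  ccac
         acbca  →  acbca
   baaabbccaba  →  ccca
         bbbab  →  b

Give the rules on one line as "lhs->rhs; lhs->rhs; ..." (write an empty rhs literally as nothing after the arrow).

aa->c; ba->; bb->

  | bbccaac => ccaac => cccc
  | bbcccabaaaba => cccabaaaba => cccaaaba => ccccaba => cccca
  | caaa => cca
  | ccac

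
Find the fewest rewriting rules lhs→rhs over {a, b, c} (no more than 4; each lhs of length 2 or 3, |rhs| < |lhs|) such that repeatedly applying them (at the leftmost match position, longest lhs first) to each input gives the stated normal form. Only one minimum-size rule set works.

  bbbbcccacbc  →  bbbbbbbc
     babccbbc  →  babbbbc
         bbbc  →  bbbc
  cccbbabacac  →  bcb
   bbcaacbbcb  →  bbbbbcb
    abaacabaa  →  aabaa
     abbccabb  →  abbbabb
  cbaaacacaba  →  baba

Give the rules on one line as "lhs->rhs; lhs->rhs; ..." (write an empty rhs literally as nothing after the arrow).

  | bbbbcccacbc => bbbbbcacbc => bbbbbccbc => bbbbbbbc
  | babccbbc => babbbbc
  | bbbc
  | cccbbabacac => bcbbabacac => bcbbaac => bcbbac => bcb

ac->c; bac->; cc->b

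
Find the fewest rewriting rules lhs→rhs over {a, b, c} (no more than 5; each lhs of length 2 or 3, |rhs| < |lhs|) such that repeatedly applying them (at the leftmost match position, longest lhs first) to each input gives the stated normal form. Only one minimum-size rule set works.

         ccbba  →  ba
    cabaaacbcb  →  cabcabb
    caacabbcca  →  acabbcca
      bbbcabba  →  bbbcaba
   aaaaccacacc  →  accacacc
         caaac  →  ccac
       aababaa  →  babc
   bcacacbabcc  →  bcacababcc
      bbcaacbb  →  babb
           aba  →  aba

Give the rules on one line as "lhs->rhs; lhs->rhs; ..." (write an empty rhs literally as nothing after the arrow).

aa->c; bba->ba; cb->b; ccc->ac

  | ccbba => cbba => bba => ba
  | cabaaacbcb => cabcacbcb => cabcabcb => cabcabb
  | caacabbcca => cccabbcca => acabbcca
  | bbbcabba => bbbcaba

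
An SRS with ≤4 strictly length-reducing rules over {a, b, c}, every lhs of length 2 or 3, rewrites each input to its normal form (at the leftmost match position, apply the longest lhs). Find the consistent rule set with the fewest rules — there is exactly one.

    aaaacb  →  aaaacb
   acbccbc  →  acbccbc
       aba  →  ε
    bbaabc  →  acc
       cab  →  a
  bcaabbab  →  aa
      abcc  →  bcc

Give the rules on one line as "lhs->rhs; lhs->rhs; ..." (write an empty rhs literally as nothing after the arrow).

  | aaaacb
  | acbccbc
  | aba => ba => ε
  | bbaabc => babc => acc

ab->b; ba->; bab->ac; cab->a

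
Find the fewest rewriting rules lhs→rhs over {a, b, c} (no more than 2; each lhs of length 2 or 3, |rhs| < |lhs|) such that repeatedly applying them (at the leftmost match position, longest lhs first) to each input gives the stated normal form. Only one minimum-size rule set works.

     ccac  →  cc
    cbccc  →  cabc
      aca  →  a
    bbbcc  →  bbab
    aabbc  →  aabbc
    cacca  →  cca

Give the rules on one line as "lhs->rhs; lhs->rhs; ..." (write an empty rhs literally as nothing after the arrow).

ac->; bcc->ab

  | ccac => cc
  | cbccc => cabc
  | aca => a
  | bbbcc => bbab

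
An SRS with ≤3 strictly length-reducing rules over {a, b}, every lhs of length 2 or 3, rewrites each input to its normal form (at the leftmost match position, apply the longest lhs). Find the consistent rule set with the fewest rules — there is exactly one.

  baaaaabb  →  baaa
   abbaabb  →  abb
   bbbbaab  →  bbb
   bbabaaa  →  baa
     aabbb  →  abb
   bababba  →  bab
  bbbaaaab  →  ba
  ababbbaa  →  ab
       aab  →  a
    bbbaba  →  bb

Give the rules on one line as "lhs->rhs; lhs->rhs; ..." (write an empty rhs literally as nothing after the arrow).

aab->a; aba->a; bba->b

  | baaaaabb => baaaab => baaa
  | abbaabb => ababb => abb
  | bbbbaab => bbbab => bbb
  | bbabaaa => bbaaa => baa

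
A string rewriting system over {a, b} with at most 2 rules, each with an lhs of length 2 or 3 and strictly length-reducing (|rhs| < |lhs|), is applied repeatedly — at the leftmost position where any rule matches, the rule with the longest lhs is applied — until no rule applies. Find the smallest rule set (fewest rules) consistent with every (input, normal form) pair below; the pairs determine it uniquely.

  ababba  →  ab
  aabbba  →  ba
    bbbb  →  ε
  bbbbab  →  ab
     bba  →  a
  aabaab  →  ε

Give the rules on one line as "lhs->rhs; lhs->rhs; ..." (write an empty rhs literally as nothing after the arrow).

  | ababba => abaa => ab
  | aabbba => bbba => ba
  | bbbb => bb => ε
  | bbbbab => bbab => ab

aa->; bb->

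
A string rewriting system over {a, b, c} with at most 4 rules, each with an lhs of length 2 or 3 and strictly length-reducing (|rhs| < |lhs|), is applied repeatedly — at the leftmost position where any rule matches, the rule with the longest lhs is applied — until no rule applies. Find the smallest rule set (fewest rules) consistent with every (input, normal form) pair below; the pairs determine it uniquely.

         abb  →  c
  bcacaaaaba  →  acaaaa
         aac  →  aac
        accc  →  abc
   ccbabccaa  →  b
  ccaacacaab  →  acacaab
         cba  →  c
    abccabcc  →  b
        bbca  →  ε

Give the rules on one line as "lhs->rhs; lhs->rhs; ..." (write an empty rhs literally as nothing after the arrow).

abb->c; ba->; bca->a; cc->b

  | abb => c
  | bcacaaaaba => acaaaaba => acaaaa
  | aac
  | accc => abc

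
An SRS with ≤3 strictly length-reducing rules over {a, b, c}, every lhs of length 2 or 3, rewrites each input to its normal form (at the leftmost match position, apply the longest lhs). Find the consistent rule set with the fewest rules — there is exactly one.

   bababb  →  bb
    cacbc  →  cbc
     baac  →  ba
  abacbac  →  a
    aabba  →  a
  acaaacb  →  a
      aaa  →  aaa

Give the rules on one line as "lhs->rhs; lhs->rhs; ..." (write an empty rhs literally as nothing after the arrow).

ab->; ac->; bac->a

  | bababb => babb => bb
  | cacbc => cbc
  | baac => ba
  | abacbac => acbac => bac => a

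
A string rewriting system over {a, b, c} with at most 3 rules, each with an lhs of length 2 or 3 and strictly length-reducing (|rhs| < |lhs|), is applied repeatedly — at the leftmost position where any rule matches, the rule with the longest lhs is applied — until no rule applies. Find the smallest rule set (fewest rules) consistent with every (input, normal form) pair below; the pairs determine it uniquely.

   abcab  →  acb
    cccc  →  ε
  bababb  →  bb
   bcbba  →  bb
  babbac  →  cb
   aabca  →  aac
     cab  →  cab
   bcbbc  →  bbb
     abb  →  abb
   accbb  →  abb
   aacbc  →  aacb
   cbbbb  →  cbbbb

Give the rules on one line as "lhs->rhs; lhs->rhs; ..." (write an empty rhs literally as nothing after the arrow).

ba->c; bc->b; cc->

  | abcab => abab => acb
  | cccc => cc => ε
  | bababb => cbabb => ccbb => bb
  | bcbba => bbba => bbc => bb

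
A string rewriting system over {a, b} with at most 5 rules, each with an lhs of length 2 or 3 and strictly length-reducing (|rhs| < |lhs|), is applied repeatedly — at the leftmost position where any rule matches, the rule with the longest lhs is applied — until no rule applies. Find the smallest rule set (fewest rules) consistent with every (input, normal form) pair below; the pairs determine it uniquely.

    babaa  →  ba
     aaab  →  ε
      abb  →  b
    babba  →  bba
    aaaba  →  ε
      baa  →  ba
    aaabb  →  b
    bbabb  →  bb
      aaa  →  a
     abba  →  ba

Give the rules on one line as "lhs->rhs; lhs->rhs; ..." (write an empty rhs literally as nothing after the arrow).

  | babaa => ba
  | aaab => aab => ab => ε
  | abb => b
  | babba => bba

aa->a; ab->; aba->; bbb->bb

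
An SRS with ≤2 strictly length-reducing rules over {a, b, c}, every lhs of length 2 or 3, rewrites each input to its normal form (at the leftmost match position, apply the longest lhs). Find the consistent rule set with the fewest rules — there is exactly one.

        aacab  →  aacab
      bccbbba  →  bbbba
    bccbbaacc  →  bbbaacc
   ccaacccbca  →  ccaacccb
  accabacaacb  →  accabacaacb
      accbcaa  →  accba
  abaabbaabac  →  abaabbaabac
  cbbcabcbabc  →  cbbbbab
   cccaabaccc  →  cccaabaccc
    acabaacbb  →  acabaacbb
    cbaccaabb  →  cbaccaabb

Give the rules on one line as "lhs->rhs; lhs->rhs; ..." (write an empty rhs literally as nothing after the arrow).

bc->b; bca->b

  | aacab
  | bccbbba => bcbbba => bbbba
  | bccbbaacc => bcbbaacc => bbbaacc
  | ccaacccbca => ccaacccb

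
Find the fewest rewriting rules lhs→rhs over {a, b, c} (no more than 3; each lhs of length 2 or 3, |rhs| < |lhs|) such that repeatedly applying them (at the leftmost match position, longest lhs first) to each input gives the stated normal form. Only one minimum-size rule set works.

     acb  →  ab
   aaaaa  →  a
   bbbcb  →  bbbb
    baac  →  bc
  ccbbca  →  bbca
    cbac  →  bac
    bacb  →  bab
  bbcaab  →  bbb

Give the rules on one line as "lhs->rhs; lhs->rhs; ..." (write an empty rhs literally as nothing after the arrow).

  | acb => ab
  | aaaaa => aaa => a
  | bbbcb => bbbb
  | baac => bc

aa->; cb->b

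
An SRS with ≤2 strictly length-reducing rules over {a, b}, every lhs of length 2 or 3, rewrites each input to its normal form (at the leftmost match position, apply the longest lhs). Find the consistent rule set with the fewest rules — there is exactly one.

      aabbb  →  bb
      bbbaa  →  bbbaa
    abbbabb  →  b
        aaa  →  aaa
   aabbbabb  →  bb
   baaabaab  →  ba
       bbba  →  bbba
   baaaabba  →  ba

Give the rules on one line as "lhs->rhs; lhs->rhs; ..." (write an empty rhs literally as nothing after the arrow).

aab->; abb->

  | aabbb => bb
  | bbbaa
  | abbbabb => babb => b
  | aaa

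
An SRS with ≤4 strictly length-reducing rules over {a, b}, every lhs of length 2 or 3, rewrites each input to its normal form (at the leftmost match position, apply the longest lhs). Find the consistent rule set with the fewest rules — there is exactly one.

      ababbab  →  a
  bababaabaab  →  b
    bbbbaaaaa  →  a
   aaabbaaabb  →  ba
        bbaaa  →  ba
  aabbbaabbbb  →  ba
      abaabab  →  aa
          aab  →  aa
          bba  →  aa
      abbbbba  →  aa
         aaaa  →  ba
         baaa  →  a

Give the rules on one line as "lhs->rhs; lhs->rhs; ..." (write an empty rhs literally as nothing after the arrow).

  | ababbab => aabbab => aabab => aaab => bb => a
  | bababaabaab => baabaabaab => baabaab => baab => b
  | bbbbaaaaa => abbaaaaa => abaaaaa => aaaaaa => baaa => a
  | aaabbaaabb => bbbaaabb => abaaabb => aaaabb => babb => bab => ba

aaa->b; ab->a; baa->; bb->a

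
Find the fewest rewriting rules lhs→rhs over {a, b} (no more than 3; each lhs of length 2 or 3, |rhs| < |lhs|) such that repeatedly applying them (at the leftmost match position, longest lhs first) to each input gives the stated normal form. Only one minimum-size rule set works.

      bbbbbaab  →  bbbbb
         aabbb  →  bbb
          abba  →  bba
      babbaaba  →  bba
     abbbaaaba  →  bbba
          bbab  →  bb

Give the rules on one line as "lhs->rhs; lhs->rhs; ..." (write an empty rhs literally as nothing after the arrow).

  | bbbbbaab => bbbbbab => bbbbb
  | aabbb => abbb => bbb
  | abba => bba
  | babbaaba => bbaaba => bbaba => bba

ab->b; bab->b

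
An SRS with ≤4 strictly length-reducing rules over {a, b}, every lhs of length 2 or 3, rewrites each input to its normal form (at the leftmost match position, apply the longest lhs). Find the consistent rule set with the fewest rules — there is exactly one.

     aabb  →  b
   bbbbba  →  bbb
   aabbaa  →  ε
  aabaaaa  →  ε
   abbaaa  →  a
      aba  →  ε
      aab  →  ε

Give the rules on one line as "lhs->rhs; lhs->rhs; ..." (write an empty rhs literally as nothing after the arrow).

aa->; aab->; ba->a; bba->

  | aabb => b
  | bbbbba => bbb
  | aabbaa => baa => aa => ε
  | aabaaaa => aaaa => aa => ε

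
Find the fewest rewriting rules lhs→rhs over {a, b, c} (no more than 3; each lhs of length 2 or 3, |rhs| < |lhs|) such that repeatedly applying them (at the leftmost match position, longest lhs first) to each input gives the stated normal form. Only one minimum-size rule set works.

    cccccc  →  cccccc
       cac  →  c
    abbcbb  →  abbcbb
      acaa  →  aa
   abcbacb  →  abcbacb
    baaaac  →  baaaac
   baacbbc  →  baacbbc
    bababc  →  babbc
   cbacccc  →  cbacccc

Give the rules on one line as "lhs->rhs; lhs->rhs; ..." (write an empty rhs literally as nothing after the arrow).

  | cccccc
  | cac => c
  | abbcbb
  | acaa => aa

aba->ab; ca->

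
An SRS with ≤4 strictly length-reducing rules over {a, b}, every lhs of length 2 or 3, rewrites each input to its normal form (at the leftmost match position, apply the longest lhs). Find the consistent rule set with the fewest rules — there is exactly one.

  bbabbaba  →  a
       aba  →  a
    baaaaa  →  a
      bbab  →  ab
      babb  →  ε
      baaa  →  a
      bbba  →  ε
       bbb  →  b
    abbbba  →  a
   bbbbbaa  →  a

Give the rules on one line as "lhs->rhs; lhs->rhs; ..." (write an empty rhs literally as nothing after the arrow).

  | bbabbaba => abbaba => aaba => aba => a
  | aba => a
  | baaaaa => aaaa => aaa => aa => a
  | bbab => ab

aa->a; ba->; bb->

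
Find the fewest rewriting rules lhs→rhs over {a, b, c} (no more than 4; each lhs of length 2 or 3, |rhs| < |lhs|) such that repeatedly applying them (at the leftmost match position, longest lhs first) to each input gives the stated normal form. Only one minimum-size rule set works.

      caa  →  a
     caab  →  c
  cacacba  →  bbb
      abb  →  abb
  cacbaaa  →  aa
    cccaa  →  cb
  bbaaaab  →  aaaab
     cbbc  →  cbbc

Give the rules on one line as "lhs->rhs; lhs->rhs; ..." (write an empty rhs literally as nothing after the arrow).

  | caa => ba => a
  | caab => bab => c
  | cacacba => bcacba => bbcba => bbca => bbb
  | abb

ba->a; bab->c; ca->b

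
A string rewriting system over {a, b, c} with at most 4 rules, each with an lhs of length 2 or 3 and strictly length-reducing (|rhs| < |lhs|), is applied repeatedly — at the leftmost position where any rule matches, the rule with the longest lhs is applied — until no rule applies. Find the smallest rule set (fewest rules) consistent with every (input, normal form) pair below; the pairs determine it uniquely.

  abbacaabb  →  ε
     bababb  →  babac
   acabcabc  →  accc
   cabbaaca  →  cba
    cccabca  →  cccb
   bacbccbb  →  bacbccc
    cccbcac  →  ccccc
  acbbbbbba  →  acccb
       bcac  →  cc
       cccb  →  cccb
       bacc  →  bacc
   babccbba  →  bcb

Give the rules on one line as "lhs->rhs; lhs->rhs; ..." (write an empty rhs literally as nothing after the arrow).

aac->; abc->; bb->c; ca->b

  | abbacaabb => acacaabb => abcaabb => aabb => aac => ε
  | bababb => babac
  | acabcabc => abbcabc => accabc => acbbc => accc
  | cabbaaca => bbbaaca => cbaaca => cba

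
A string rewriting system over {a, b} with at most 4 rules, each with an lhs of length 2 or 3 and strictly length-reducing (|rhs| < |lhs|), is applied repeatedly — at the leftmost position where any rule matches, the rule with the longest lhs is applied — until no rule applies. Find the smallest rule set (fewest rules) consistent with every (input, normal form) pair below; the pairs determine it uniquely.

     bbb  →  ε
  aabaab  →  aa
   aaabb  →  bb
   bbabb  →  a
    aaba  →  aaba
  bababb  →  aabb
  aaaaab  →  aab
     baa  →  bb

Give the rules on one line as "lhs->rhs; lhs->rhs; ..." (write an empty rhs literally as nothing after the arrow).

aaa->; baa->bb; bab->a; bbb->

  | bbb => ε
  | aabaab => aabbb => aa
  | aaabb => bb
  | bbabb => bab => a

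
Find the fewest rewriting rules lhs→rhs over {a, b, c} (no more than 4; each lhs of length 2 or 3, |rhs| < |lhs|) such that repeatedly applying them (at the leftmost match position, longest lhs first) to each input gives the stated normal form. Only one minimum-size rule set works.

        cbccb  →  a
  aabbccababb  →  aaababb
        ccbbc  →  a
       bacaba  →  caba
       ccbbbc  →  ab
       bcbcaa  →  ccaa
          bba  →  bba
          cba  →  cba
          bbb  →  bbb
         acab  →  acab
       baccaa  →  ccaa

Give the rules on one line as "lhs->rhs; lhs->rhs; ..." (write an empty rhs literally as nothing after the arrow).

bac->c; bc->; bcb->c; ccb->a

  | cbccb => ccb => a
  | aabbccababb => aabcababb => aaababb
  | ccbbc => abc => a
  | bacaba => caba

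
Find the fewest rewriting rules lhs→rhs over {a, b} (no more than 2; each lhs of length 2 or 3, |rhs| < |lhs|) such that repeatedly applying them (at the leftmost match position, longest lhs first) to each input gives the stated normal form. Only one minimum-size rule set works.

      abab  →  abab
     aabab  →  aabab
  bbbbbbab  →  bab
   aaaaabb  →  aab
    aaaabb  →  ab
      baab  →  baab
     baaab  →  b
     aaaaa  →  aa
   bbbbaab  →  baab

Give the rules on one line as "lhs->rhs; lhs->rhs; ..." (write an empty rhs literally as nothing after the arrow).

  | abab
  | aabab
  | bbbbbbab => bbbbbab => bbbbab => bbbab => bbab => bab
  | aaaaabb => aabb => aab

aaa->; bb->b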